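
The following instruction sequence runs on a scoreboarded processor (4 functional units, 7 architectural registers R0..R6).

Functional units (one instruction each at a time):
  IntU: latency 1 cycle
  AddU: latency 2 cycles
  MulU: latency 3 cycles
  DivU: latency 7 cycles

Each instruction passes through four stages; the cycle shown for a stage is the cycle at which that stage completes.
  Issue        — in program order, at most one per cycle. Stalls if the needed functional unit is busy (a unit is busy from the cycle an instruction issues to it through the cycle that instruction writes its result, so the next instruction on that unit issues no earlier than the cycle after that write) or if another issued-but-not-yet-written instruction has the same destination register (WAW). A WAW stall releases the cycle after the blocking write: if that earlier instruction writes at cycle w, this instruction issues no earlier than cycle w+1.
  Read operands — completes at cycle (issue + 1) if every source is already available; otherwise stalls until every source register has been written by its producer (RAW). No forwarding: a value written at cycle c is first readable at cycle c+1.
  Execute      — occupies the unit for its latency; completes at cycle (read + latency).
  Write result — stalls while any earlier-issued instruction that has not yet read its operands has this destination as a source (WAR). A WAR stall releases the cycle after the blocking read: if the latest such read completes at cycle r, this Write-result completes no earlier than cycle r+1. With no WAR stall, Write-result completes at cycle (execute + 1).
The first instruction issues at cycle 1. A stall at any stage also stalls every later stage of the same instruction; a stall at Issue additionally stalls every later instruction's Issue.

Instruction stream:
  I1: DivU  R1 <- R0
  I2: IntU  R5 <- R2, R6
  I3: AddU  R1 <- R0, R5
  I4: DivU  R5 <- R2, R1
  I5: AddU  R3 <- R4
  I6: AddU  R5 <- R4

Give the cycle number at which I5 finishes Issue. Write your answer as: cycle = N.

t=1  I1 issues→DivU
t=2  I1 reads, I2 issues→IntU
t=3  I2 reads
t=4  I2 exec-done
t=5  I2 writes R5
t=9  I1 exec-done
t=10  I1 writes R1
t=11  I3 issues→AddU
t=12  I3 reads, I4 issues→DivU
t=14  I3 exec-done
t=15  I3 writes R1
t=16  I4 reads, I5 issues→AddU
t=17  I5 reads
t=19  I5 exec-done
t=20  I5 writes R3
t=23  I4 exec-done
t=24  I4 writes R5
t=25  I6 issues→AddU
t=26  I6 reads
t=28  I6 exec-done
t=29  I6 writes R5

cycle = 16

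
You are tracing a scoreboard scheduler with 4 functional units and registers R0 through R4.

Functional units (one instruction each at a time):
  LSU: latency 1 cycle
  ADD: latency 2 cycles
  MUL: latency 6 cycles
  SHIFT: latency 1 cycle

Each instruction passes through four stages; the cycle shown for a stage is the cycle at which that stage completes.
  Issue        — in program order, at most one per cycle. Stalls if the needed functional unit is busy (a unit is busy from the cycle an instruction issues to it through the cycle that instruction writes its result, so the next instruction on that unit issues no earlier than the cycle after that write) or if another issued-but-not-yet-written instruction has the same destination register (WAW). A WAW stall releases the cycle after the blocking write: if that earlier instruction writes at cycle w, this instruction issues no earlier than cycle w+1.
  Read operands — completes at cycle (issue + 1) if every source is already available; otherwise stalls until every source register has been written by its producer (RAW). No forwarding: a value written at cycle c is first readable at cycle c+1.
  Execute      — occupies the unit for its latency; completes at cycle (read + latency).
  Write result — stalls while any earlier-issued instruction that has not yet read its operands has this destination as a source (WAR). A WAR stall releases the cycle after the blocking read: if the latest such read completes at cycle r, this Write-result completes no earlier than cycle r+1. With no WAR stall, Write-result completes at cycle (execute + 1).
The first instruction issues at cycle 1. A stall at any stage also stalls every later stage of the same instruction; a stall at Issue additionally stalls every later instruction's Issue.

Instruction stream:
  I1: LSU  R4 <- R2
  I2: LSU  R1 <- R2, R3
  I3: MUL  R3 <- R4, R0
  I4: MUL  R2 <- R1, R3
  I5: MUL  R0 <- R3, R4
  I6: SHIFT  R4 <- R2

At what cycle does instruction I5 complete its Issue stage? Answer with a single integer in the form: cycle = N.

t=1  issue I1 (LSU)
t=2  I1 read-ops
t=3  I1 finished on LSU
t=4  I1→R4
t=5  issue I2 (LSU)
t=6  I2 read-ops; issue I3 (MUL)
t=7  I2 finished on LSU; I3 read-ops
t=8  I2→R1
t=13  I3 finished on MUL
t=14  I3→R3
t=15  issue I4 (MUL)
t=16  I4 read-ops
t=22  I4 finished on MUL
t=23  I4→R2
t=24  issue I5 (MUL)
t=25  I5 read-ops; issue I6 (SHIFT)
t=26  I6 read-ops
t=27  I6 finished on SHIFT
t=28  I6→R4
t=31  I5 finished on MUL
t=32  I5→R0

cycle = 24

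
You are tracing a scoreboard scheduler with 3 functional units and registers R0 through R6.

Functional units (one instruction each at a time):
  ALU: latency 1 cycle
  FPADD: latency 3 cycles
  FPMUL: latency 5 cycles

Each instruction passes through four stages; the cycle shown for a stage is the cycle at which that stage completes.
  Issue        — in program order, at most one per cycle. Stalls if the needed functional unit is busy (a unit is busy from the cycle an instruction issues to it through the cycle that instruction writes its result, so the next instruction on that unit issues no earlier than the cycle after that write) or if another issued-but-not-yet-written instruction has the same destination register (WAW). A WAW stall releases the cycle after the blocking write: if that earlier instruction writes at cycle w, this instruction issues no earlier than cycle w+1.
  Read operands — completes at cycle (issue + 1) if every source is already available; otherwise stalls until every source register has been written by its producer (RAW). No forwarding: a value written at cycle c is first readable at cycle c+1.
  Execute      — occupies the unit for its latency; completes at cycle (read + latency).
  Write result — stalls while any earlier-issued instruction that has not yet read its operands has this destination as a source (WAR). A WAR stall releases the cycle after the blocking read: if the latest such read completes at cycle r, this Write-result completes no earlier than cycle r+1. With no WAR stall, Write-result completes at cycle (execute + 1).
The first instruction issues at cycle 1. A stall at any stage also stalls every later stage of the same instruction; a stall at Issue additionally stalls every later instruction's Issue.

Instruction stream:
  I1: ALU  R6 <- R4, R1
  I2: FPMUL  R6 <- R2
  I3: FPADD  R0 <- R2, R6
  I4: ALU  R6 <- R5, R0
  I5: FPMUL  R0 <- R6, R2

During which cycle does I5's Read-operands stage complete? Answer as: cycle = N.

cycle = 21

[I1] 1/2/3/4
[I2] 5/6/11/12  (WAW R6: wait I1 write@4)
[I3] 6/13/16/17  (RAW R6: wait I2 write@12)
[I4] 13/18/19/20  (WAW R6: wait I2 write@12; RAW R0: wait I3 write@17)
[I5] 18/21/26/27  (WAW R0: wait I3 write@17; RAW R6: wait I4 write@20)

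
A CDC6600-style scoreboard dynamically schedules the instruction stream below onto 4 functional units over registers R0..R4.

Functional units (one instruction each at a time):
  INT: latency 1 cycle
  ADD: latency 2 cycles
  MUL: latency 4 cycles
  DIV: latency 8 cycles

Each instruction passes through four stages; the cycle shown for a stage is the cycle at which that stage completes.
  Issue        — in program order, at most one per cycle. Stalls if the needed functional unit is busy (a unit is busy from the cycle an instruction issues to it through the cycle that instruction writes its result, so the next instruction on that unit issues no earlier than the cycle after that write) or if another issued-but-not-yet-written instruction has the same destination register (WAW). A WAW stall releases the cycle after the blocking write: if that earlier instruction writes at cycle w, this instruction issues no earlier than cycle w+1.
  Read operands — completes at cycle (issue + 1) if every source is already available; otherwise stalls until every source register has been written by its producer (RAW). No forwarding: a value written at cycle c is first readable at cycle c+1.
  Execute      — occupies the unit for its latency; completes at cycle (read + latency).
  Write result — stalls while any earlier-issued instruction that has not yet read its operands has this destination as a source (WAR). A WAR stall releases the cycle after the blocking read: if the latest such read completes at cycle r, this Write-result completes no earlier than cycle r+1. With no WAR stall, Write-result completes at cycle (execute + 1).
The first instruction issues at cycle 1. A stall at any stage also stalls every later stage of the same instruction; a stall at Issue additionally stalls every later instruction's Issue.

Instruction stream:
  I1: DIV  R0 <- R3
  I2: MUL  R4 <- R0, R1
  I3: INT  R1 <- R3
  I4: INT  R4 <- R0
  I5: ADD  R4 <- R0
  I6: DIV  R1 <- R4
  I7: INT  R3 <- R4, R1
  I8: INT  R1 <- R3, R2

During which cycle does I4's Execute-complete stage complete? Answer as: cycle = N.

[I1] 1/2/10/11
[I2] 2/12/16/17  (RAW R0: wait I1 write@11)
[I3] 3/4/5/13  (WAR R1: wait I2 read@12)
[I4] 18/19/20/21  (WAW R4: wait I2 write@17)
[I5] 22/23/25/26  (WAW R4: wait I4 write@21)
[I6] 23/27/35/36  (RAW R4: wait I5 write@26)
[I7] 24/37/38/39  (RAW R1: wait I6 write@36)
[I8] 40/41/42/43  (struct: INT busy until I7 writes@39)

cycle = 20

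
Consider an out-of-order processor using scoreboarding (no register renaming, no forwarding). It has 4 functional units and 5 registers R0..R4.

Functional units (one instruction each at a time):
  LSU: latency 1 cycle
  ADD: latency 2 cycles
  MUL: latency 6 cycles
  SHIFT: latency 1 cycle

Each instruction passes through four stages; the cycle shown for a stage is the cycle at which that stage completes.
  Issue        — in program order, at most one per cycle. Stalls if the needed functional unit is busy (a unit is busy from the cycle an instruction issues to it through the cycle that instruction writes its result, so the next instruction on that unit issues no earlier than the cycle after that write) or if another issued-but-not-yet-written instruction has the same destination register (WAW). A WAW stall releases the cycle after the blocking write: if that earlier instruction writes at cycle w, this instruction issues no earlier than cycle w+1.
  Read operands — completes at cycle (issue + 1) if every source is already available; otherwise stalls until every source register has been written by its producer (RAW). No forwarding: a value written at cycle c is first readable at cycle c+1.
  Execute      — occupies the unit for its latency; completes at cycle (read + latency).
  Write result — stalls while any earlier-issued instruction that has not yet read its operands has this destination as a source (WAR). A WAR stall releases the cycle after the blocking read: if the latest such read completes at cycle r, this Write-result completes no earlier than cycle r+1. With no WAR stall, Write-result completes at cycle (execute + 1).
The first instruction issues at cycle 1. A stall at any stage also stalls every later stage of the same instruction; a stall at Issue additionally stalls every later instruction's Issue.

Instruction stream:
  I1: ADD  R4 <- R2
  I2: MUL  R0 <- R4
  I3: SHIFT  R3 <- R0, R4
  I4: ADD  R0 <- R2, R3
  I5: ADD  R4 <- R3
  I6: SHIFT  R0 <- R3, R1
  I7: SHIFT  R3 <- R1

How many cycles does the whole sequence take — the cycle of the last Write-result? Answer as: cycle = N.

c1: I1→ADD
c2: I1 RO, I2→MUL
c3: I3→SHIFT
c4: I1 EX
c5: I1 WR R4
c6: I2 RO
c12: I2 EX
c13: I2 WR R0
c14: I3 RO, I4→ADD
c15: I3 EX
c16: I3 WR R3
c17: I4 RO
c19: I4 EX
c20: I4 WR R0
c21: I5→ADD
c22: I5 RO, I6→SHIFT
c23: I6 RO
c24: I5 EX, I6 EX
c25: I5 WR R4, I6 WR R0
c26: I7→SHIFT
c27: I7 RO
c28: I7 EX
c29: I7 WR R3

cycle = 29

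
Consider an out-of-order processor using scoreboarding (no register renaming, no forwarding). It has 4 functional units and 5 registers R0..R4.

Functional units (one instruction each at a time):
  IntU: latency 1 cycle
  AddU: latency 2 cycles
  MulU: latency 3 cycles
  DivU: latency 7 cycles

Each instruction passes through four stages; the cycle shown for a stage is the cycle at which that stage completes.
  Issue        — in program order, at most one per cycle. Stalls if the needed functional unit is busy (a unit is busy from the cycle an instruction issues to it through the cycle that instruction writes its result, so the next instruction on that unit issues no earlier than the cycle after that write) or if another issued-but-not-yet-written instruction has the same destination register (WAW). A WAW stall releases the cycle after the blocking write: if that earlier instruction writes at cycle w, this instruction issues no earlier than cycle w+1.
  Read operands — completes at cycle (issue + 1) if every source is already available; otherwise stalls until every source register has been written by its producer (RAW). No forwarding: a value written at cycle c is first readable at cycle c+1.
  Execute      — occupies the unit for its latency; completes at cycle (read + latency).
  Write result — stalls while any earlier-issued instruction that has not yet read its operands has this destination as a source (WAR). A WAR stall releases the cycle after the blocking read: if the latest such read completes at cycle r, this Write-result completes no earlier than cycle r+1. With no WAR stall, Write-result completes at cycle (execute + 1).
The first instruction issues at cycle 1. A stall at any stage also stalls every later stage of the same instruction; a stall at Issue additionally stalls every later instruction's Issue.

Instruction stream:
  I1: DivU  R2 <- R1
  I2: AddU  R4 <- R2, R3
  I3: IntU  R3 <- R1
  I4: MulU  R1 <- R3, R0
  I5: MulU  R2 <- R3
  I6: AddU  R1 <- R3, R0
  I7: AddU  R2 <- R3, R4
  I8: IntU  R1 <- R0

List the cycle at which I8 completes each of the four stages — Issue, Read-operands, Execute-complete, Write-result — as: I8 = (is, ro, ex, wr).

t=1  issue I1 (DivU)
t=2  I1 read-ops, issue I2 (AddU)
t=3  issue I3 (IntU)
t=4  I3 read-ops, issue I4 (MulU)
t=5  I3 finished on IntU
t=9  I1 finished on DivU
t=10  I1→R2
t=11  I2 read-ops
t=12  I3→R3
t=13  I2 finished on AddU, I4 read-ops
t=14  I2→R4
t=16  I4 finished on MulU
t=17  I4→R1
t=18  issue I5 (MulU)
t=19  I5 read-ops, issue I6 (AddU)
t=20  I6 read-ops
t=22  I5 finished on MulU, I6 finished on AddU
t=23  I5→R2, I6→R1
t=24  issue I7 (AddU)
t=25  I7 read-ops, issue I8 (IntU)
t=26  I8 read-ops
t=27  I7 finished on AddU, I8 finished on IntU
t=28  I7→R2, I8→R1

I8 = (25, 26, 27, 28)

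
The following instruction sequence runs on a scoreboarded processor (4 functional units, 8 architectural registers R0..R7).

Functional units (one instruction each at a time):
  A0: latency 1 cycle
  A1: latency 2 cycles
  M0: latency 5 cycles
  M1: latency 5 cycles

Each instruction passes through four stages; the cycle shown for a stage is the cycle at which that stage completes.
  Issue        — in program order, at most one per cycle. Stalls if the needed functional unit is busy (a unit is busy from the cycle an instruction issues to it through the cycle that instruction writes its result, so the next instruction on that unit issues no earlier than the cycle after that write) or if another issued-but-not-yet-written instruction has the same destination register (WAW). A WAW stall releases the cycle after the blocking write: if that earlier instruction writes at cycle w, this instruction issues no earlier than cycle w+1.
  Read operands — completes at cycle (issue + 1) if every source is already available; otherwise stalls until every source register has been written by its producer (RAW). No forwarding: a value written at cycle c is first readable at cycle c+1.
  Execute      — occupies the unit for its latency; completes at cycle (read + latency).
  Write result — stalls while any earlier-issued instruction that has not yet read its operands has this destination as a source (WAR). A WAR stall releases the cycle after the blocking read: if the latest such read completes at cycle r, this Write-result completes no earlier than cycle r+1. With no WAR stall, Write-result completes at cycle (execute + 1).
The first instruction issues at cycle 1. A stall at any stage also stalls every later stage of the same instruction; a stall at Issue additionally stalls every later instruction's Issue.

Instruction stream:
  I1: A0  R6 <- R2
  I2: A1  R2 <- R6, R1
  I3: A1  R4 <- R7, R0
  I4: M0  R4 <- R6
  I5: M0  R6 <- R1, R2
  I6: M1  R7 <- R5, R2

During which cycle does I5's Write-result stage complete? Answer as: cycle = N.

[1] I1 issues→A0
[2] I1 reads | I2 issues→A1
[3] I1 exec-done
[4] I1 writes R6
[5] I2 reads
[7] I2 exec-done
[8] I2 writes R2
[9] I3 issues→A1
[10] I3 reads
[12] I3 exec-done
[13] I3 writes R4
[14] I4 issues→M0
[15] I4 reads
[20] I4 exec-done
[21] I4 writes R4
[22] I5 issues→M0
[23] I5 reads | I6 issues→M1
[24] I6 reads
[28] I5 exec-done
[29] I5 writes R6 | I6 exec-done
[30] I6 writes R7

cycle = 29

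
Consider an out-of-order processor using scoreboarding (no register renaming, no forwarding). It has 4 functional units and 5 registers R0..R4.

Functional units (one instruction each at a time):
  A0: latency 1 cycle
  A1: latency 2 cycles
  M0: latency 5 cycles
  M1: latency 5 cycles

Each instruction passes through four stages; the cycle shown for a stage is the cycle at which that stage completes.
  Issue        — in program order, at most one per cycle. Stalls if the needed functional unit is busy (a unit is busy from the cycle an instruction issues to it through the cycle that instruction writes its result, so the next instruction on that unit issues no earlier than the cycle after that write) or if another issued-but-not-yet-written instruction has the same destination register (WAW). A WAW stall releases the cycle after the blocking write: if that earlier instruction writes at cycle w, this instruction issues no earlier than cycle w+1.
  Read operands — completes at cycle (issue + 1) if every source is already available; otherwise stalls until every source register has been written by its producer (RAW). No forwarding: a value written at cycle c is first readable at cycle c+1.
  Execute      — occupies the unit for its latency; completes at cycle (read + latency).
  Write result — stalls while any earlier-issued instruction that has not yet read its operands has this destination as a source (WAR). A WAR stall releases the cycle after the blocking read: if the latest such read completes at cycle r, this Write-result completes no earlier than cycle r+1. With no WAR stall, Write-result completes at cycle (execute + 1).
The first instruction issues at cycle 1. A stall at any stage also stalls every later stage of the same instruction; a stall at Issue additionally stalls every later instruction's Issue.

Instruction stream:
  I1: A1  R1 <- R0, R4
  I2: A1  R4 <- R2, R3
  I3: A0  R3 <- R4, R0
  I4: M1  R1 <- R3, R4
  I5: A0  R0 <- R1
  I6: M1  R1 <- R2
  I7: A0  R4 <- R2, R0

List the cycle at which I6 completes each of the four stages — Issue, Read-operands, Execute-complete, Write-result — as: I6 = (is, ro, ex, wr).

I1: IS=1 RO=2 EX=4 WR=5
I2: IS=6 RO=7 EX=9 WR=10  [struct: A1 busy until I1 writes@5]
I3: IS=7 RO=11 EX=12 WR=13  [RAW R4: wait I2 write@10]
I4: IS=8 RO=14 EX=19 WR=20  [RAW R3: wait I3 write@13]
I5: IS=14 RO=21 EX=22 WR=23  [struct: A0 busy until I3 writes@13; RAW R1: wait I4 write@20]
I6: IS=21 RO=22 EX=27 WR=28  [struct: M1 busy until I4 writes@20]
I7: IS=24 RO=25 EX=26 WR=27  [struct: A0 busy until I5 writes@23]

I6 = (21, 22, 27, 28)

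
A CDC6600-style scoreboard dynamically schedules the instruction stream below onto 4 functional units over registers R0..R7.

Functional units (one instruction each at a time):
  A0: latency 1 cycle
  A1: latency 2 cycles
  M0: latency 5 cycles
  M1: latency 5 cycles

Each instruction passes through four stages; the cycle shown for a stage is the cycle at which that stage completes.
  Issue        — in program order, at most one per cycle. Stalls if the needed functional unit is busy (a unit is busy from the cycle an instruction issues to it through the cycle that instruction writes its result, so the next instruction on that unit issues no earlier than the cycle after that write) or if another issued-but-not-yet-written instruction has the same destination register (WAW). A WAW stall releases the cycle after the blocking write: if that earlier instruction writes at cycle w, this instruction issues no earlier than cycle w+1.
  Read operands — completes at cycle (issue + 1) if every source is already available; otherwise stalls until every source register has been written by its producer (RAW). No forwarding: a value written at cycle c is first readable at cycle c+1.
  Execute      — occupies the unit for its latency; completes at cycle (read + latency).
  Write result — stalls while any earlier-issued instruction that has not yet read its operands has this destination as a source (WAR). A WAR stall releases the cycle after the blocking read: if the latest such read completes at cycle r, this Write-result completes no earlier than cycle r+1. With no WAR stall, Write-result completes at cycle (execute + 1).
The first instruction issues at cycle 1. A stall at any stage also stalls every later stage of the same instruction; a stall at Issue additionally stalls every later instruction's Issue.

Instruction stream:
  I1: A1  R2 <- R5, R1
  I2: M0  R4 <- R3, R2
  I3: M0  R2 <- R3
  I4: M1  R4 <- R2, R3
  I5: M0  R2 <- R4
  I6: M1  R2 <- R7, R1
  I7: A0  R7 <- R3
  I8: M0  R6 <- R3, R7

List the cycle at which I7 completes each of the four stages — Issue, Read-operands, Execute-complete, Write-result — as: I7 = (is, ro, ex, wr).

I7 = (36, 37, 38, 39)

c1: I1 dispatched to A1
c2: I1 operands ready; I2 dispatched to M0
c4: I1 complete
c5: R2←I1
c6: I2 operands ready
c11: I2 complete
c12: R4←I2
c13: I3 dispatched to M0
c14: I3 operands ready; I4 dispatched to M1
c19: I3 complete
c20: R2←I3
c21: I4 operands ready; I5 dispatched to M0
c26: I4 complete
c27: R4←I4
c28: I5 operands ready
c33: I5 complete
c34: R2←I5
c35: I6 dispatched to M1
c36: I6 operands ready; I7 dispatched to A0
c37: I7 operands ready; I8 dispatched to M0
c38: I7 complete
c39: R7←I7
c40: I8 operands ready
c41: I6 complete
c42: R2←I6
c45: I8 complete
c46: R6←I8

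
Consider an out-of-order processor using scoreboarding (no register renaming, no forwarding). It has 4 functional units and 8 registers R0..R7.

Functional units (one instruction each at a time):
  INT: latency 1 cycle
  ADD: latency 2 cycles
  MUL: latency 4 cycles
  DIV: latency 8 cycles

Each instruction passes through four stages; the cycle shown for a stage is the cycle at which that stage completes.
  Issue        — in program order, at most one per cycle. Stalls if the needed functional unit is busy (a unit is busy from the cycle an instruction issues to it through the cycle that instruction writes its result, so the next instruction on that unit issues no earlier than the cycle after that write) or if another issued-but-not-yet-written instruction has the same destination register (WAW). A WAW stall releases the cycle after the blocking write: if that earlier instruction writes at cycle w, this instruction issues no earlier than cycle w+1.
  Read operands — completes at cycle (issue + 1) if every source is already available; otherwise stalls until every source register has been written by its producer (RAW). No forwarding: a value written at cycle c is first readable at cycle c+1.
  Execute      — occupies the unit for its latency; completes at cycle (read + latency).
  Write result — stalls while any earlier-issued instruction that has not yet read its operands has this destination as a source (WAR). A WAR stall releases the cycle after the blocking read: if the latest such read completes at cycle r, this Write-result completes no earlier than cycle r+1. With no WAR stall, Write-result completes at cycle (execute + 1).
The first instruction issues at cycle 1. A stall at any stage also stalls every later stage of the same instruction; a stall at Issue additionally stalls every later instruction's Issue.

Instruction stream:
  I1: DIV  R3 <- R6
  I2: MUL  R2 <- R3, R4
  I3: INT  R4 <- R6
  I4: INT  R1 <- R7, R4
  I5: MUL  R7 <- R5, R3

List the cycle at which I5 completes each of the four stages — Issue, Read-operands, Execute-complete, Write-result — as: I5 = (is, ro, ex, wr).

[1] I1→DIV
[2] I1 RO | I2→MUL
[3] I3→INT
[4] I3 RO
[5] I3 EX
[10] I1 EX
[11] I1 WR R3
[12] I2 RO
[13] I3 WR R4
[14] I4→INT
[15] I4 RO
[16] I2 EX | I4 EX
[17] I2 WR R2 | I4 WR R1
[18] I5→MUL
[19] I5 RO
[23] I5 EX
[24] I5 WR R7

I5 = (18, 19, 23, 24)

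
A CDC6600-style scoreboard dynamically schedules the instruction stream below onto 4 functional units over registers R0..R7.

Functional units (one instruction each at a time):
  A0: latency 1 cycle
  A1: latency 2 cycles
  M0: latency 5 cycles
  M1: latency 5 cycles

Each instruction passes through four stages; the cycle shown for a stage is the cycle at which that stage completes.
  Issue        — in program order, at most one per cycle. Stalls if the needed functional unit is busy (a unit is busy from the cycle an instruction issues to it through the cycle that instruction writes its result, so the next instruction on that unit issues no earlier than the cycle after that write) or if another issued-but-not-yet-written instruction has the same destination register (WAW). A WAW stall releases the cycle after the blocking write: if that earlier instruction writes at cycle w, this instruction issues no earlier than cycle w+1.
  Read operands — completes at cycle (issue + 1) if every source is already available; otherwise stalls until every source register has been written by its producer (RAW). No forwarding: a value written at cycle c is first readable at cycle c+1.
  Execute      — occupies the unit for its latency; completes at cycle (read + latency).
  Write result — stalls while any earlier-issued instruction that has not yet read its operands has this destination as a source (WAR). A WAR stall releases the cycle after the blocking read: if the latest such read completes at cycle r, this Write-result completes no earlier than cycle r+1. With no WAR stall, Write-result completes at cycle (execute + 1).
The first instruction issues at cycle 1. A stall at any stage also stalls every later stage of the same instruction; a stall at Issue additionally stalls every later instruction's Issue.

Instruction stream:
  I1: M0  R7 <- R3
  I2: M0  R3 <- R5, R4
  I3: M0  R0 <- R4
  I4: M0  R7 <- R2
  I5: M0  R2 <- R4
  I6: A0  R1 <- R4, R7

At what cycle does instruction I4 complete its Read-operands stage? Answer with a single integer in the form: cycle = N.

cycle = 26

[1] issue I1 (M0)
[2] I1 read-ops
[7] I1 finished on M0
[8] I1→R7
[9] issue I2 (M0)
[10] I2 read-ops
[15] I2 finished on M0
[16] I2→R3
[17] issue I3 (M0)
[18] I3 read-ops
[23] I3 finished on M0
[24] I3→R0
[25] issue I4 (M0)
[26] I4 read-ops
[31] I4 finished on M0
[32] I4→R7
[33] issue I5 (M0)
[34] I5 read-ops, issue I6 (A0)
[35] I6 read-ops
[36] I6 finished on A0
[37] I6→R1
[39] I5 finished on M0
[40] I5→R2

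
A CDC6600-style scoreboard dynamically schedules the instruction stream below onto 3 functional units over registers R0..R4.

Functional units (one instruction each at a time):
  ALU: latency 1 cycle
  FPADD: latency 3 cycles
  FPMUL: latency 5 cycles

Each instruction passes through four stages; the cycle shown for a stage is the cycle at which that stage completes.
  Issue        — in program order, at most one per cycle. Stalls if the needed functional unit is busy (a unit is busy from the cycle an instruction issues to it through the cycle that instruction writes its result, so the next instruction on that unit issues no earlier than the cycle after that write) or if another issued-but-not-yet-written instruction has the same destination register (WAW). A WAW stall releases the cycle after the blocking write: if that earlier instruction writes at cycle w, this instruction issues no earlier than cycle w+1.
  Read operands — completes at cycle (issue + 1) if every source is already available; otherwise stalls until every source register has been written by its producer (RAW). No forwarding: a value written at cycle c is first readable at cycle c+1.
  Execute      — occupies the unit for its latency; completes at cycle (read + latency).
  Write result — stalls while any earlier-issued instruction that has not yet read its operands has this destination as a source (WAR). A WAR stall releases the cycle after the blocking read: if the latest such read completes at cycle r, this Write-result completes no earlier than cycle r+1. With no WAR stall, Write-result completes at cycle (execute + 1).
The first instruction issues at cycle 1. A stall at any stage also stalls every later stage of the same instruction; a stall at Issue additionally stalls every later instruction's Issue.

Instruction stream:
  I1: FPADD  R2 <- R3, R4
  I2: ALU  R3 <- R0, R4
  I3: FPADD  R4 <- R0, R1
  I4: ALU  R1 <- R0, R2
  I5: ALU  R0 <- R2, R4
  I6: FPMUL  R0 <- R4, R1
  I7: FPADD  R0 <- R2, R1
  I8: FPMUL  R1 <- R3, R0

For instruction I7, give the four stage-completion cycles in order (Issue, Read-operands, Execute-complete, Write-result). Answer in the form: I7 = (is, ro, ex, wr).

I7 = (24, 25, 28, 29)

[I1] 1/2/5/6
[I2] 2/3/4/5
[I3] 7/8/11/12  (struct: FPADD busy until I1 writes@6)
[I4] 8/9/10/11
[I5] 12/13/14/15  (struct: ALU busy until I4 writes@11)
[I6] 16/17/22/23  (WAW R0: wait I5 write@15)
[I7] 24/25/28/29  (WAW R0: wait I6 write@23)
[I8] 25/30/35/36  (RAW R0: wait I7 write@29)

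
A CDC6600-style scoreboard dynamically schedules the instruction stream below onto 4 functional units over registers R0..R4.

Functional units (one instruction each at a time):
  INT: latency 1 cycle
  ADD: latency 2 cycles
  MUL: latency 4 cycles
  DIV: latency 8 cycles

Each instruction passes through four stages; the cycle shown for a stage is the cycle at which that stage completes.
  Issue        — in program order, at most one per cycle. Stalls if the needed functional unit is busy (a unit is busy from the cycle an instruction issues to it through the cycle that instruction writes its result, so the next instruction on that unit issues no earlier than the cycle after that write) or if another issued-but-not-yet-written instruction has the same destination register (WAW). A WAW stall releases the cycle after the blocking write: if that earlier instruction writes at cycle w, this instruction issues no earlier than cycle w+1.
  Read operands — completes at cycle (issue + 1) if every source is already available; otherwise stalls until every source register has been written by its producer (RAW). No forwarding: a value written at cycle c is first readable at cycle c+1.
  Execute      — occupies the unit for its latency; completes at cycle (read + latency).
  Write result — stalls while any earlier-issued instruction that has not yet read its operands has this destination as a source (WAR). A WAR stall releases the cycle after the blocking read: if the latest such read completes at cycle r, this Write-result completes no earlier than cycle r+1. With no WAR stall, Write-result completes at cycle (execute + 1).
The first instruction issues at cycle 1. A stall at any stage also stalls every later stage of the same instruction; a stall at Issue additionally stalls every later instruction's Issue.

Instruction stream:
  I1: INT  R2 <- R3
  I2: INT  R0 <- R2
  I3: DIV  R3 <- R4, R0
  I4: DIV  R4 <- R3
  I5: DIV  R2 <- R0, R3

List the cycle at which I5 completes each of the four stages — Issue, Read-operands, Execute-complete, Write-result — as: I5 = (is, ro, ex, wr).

t=1  I1 dispatched to INT
t=2  I1 operands ready
t=3  I1 complete
t=4  R2←I1
t=5  I2 dispatched to INT
t=6  I2 operands ready · I3 dispatched to DIV
t=7  I2 complete
t=8  R0←I2
t=9  I3 operands ready
t=17  I3 complete
t=18  R3←I3
t=19  I4 dispatched to DIV
t=20  I4 operands ready
t=28  I4 complete
t=29  R4←I4
t=30  I5 dispatched to DIV
t=31  I5 operands ready
t=39  I5 complete
t=40  R2←I5

I5 = (30, 31, 39, 40)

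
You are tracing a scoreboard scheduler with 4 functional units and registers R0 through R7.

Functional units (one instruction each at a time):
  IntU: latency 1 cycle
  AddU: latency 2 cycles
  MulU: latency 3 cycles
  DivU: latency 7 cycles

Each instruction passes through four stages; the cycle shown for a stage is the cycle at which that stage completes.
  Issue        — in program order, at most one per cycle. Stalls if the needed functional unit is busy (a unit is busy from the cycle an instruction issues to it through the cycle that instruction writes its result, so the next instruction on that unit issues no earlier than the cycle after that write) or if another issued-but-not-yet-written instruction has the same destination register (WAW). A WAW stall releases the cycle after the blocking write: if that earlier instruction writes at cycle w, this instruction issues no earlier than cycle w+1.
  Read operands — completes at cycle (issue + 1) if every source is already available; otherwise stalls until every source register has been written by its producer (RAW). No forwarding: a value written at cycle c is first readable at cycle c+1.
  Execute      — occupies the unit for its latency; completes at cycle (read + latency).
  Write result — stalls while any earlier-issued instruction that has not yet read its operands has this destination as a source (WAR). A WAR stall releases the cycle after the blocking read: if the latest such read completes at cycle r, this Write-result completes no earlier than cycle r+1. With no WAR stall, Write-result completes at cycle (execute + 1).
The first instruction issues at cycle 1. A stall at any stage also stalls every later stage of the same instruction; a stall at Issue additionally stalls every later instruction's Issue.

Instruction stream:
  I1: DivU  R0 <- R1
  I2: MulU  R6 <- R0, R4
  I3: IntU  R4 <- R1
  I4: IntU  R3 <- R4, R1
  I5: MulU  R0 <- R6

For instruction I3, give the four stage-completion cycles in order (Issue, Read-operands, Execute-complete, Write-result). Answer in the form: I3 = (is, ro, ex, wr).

[I1] 1/2/9/10
[I2] 2/11/14/15  (RAW R0: wait I1 write@10)
[I3] 3/4/5/12  (WAR R4: wait I2 read@11)
[I4] 13/14/15/16  (struct: IntU busy until I3 writes@12)
[I5] 16/17/20/21  (struct: MulU busy until I2 writes@15)

I3 = (3, 4, 5, 12)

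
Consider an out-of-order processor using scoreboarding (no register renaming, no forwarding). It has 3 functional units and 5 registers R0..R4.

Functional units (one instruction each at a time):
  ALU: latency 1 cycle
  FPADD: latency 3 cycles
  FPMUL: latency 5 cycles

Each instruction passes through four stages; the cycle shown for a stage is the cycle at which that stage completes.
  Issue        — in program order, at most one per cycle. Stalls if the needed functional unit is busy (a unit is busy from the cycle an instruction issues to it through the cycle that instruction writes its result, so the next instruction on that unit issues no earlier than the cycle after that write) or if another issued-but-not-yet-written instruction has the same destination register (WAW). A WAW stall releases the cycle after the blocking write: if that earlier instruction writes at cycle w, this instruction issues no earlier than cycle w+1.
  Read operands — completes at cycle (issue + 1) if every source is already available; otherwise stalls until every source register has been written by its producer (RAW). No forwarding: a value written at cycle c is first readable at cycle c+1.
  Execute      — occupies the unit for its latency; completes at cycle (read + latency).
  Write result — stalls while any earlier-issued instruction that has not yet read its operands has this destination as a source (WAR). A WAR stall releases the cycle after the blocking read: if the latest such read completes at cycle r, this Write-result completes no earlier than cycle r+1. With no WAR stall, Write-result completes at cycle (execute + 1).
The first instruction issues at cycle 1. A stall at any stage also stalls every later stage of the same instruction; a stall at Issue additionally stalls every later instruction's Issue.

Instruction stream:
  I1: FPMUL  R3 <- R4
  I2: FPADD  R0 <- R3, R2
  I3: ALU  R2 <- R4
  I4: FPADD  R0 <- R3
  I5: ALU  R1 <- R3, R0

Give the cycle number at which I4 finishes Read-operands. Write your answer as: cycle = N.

I1 -> (1, 2, 7, 8)
I2 -> (2, 9, 12, 13)  // RAW R3: wait I1 write@8
I3 -> (3, 4, 5, 10)  // WAR R2: wait I2 read@9
I4 -> (14, 15, 18, 19)  // struct: FPADD busy until I2 writes@13
I5 -> (15, 20, 21, 22)  // RAW R0: wait I4 write@19

cycle = 15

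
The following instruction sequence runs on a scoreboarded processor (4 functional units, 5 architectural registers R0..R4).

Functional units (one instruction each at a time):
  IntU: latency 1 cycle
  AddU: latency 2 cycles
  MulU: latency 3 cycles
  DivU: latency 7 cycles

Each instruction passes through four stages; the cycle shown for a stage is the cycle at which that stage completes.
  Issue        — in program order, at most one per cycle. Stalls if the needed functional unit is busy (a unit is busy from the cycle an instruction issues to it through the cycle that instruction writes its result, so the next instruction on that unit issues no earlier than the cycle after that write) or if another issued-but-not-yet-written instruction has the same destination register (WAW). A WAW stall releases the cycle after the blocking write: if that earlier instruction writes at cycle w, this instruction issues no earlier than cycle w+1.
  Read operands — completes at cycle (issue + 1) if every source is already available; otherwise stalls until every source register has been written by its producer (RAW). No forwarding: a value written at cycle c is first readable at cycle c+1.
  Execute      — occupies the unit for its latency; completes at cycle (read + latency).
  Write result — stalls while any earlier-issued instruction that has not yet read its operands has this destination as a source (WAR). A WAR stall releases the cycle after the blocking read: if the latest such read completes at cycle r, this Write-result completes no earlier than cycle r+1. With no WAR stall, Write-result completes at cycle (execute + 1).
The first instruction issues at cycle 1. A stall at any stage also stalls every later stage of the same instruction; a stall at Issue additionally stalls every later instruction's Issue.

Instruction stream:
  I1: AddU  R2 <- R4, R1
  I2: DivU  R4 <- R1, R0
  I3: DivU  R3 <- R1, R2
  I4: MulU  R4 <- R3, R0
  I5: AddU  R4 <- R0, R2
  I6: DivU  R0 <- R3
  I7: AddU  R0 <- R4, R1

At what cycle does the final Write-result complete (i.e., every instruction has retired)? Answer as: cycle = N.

cycle = 42

c1: I1 dispatched to AddU
c2: I1 operands ready · I2 dispatched to DivU
c3: I2 operands ready
c4: I1 complete
c5: R2←I1
c10: I2 complete
c11: R4←I2
c12: I3 dispatched to DivU
c13: I3 operands ready · I4 dispatched to MulU
c20: I3 complete
c21: R3←I3
c22: I4 operands ready
c25: I4 complete
c26: R4←I4
c27: I5 dispatched to AddU
c28: I5 operands ready · I6 dispatched to DivU
c29: I6 operands ready
c30: I5 complete
c31: R4←I5
c36: I6 complete
c37: R0←I6
c38: I7 dispatched to AddU
c39: I7 operands ready
c41: I7 complete
c42: R0←I7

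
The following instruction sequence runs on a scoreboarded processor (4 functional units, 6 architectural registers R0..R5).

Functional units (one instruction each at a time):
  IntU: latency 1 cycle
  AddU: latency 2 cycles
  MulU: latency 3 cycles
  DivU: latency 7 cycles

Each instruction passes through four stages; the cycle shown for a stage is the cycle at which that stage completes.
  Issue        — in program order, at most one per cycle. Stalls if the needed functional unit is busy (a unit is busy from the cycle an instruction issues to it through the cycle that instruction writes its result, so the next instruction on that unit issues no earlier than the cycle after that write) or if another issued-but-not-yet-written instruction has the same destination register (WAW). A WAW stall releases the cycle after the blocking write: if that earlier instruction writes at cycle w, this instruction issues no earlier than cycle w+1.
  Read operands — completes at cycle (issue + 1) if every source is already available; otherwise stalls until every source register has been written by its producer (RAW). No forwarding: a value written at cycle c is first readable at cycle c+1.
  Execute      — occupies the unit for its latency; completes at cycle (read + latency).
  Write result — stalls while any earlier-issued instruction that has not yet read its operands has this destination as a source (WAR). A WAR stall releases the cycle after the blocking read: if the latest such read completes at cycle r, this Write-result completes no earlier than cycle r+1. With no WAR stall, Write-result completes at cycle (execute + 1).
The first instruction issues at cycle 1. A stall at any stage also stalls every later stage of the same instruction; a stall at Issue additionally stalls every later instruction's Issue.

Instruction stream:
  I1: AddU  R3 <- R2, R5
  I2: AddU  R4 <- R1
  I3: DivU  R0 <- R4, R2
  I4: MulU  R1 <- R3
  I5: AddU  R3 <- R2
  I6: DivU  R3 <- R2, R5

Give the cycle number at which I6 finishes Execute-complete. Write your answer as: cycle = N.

t=1  I1 dispatched to AddU
t=2  I1 operands ready
t=4  I1 complete
t=5  R3←I1
t=6  I2 dispatched to AddU
t=7  I2 operands ready · I3 dispatched to DivU
t=8  I4 dispatched to MulU
t=9  I2 complete · I4 operands ready
t=10  R4←I2
t=11  I3 operands ready · I5 dispatched to AddU
t=12  I4 complete · I5 operands ready
t=13  R1←I4
t=14  I5 complete
t=15  R3←I5
t=18  I3 complete
t=19  R0←I3
t=20  I6 dispatched to DivU
t=21  I6 operands ready
t=28  I6 complete
t=29  R3←I6

cycle = 28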